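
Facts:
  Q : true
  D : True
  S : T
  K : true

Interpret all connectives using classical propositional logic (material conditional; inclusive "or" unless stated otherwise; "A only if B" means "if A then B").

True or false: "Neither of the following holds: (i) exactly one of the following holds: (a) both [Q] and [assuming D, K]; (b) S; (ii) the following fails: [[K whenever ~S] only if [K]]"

True

Values: Q=T, D=T, K=T, S=T.
Formalization: ((Q & (D -> K)) xor S) nor ~((~S -> K) -> K)

D -> K = T -> T = T
Q & (D -> K) = T & T = T
(Q & (D -> K)) xor S = T xor T = F
~S = ~T = F
~S -> K = F -> T = T
(~S -> K) -> K = T -> T = T
~((~S -> K) -> K) = ~T = F
((Q & (D -> K)) xor S) nor ~((~S -> K) -> K) = F nor F = T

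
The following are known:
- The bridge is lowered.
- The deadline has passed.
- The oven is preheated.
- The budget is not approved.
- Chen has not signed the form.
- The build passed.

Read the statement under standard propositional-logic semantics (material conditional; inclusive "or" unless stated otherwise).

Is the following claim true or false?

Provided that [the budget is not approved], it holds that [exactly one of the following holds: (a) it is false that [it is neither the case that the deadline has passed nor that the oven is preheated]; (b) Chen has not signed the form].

False.

Let S = "the budget is approved" (False), Q = "the deadline has passed" (True), R = "the oven is preheated" (True), U = "Chen has signed the form" (False).
In symbols: not S -> (not (Q nor R) xor not U)

not S = not False = True
Q nor R = True nor True = False
not (Q nor R) = not False = True
not U = not False = True
not (Q nor R) xor not U = True xor True = False
not S -> (not (Q nor R) xor not U) = True -> False = False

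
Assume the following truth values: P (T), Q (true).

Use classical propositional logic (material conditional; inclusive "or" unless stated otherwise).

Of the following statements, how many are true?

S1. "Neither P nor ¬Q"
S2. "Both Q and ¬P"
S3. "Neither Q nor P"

S1: Parsed as P ↓ ¬Q

¬Q = ¬T = F
P ↓ ¬Q = T ↓ F = F
Hence S1 is false.

S2: In symbols: Q ∧ ¬P

¬P = ¬T = F
Q ∧ ¬P = T ∧ F = F
Thus S2 is false.

S3: This is Q ↓ P.

Q ↓ P = T ↓ T = F
Thus S3 is false.

Count: 0.

0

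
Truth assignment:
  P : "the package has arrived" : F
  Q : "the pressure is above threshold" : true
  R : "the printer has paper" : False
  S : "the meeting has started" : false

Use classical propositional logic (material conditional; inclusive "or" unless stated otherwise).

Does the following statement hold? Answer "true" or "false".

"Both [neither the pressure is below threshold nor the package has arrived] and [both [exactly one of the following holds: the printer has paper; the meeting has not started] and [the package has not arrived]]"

Formalization: (not Q nor P) and ((R xor not S) and not P)

not Q = not True = False
not Q nor P = False nor False = True
not S = not False = True
R xor not S = False xor True = True
not P = not False = True
(R xor not S) and not P = True and True = True
(not Q nor P) and ((R xor not S) and not P) = True and True = True

True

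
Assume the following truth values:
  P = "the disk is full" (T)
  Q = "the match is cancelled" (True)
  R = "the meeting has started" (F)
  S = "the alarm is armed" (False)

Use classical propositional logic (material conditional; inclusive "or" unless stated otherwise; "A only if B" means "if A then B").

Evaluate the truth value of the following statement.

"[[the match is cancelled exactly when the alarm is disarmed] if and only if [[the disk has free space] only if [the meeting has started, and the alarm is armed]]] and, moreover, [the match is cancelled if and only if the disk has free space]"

The statement is false.

Formalization: ((Q iff not S) iff (not P -> (R and S))) and (Q iff not P)

not S = not False = True
Q iff not S = True iff True = True
not P = not True = False
R and S = False and False = False
not P -> (R and S) = False -> False = True
(Q iff not S) iff (not P -> (R and S)) = True iff True = True
not P = not True = False
Q iff not P = True iff False = False
((Q iff not S) iff (not P -> (R and S))) and (Q iff not P) = True and False = False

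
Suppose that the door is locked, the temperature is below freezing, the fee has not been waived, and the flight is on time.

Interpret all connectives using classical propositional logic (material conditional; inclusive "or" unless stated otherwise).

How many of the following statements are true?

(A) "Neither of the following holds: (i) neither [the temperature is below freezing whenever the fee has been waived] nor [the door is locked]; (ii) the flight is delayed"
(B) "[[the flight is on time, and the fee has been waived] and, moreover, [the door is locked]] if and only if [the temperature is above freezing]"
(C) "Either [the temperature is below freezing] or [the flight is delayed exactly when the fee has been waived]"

Let M = "the fee has been waived" (F), S = "the temperature is below freezing" (T), D = "the door is locked" (T), G = "the flight is delayed" (F).

(A): In symbols: ((M -> S) nor D) nor G

M -> S = F -> T = T
(M -> S) nor D = T nor T = F
((M -> S) nor D) nor G = F nor F = T
Thus (A) is true.

(B): This is ((~G & M) & D) <-> ~S.

~G = ~F = T
~G & M = T & F = F
(~G & M) & D = F & T = F
~S = ~T = F
((~G & M) & D) <-> ~S = F <-> F = T
So (B) is true.

(C): Formalization: S | (G <-> M)

G <-> M = F <-> F = T
S | (G <-> M) = T | T = T
Thus (C) is true.

Count: 3.

3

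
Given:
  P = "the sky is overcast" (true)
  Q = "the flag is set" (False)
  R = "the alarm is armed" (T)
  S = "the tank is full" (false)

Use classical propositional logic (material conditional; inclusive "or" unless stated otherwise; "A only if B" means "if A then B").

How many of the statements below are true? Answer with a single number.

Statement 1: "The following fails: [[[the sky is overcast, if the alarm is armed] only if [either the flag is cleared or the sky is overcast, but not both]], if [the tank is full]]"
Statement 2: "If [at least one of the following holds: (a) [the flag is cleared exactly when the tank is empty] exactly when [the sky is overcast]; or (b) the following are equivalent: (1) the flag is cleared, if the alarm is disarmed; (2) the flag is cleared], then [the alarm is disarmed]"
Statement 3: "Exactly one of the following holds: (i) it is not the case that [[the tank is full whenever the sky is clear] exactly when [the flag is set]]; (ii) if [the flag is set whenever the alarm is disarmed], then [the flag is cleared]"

Statement 1: In symbols: ~(S -> ((R -> P) -> (~Q xor P)))

R -> P = T -> T = T
~Q = ~F = T
~Q xor P = T xor T = F
(R -> P) -> (~Q xor P) = T -> F = F
S -> ((R -> P) -> (~Q xor P)) = F -> F = T
~(S -> ((R -> P) -> (~Q xor P))) = ~T = F
Thus Statement 1 is false.

Statement 2: Parsed as (((~Q <-> ~S) <-> P) | ((~R -> ~Q) <-> ~Q)) -> ~R

~Q = ~F = T
~S = ~F = T
~Q <-> ~S = T <-> T = T
(~Q <-> ~S) <-> P = T <-> T = T
~R = ~T = F
~Q = ~F = T
~R -> ~Q = F -> T = T
~Q = ~F = T
(~R -> ~Q) <-> ~Q = T <-> T = T
((~Q <-> ~S) <-> P) | ((~R -> ~Q) <-> ~Q) = T | T = T
~R = ~T = F
(((~Q <-> ~S) <-> P) | ((~R -> ~Q) <-> ~Q)) -> ~R = T -> F = F
Thus Statement 2 is false.

Statement 3: Parsed as ~((~P -> S) <-> Q) xor ((~R -> Q) -> ~Q)

~P = ~T = F
~P -> S = F -> F = T
(~P -> S) <-> Q = T <-> F = F
~((~P -> S) <-> Q) = ~F = T
~R = ~T = F
~R -> Q = F -> F = T
~Q = ~F = T
(~R -> Q) -> ~Q = T -> T = T
~((~P -> S) <-> Q) xor ((~R -> Q) -> ~Q) = T xor T = F
So Statement 3 is false.

Count: 0.

0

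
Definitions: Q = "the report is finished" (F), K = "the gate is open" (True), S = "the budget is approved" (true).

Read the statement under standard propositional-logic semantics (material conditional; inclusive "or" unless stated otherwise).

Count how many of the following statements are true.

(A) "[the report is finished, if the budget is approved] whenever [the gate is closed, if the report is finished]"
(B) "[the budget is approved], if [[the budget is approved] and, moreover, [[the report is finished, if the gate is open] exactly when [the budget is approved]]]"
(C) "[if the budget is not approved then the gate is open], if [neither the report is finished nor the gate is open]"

2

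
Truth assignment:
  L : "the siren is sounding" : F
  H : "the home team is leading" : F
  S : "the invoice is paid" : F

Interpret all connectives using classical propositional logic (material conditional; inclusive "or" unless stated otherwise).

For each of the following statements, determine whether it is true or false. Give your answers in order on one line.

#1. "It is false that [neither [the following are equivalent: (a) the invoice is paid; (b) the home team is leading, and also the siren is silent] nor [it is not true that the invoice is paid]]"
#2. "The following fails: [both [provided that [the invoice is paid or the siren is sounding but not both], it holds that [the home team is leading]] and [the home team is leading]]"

#1: In symbols: ¬((S ↔ (H ∧ ¬L)) ↓ ¬S)

¬L = ¬F = T
H ∧ ¬L = F ∧ T = F
S ↔ (H ∧ ¬L) = F ↔ F = T
¬S = ¬F = T
(S ↔ (H ∧ ¬L)) ↓ ¬S = T ↓ T = F
¬((S ↔ (H ∧ ¬L)) ↓ ¬S) = ¬F = T
Hence #1 is true.

#2: This is ¬(((S ⊕ L) → H) ∧ H).

S ⊕ L = F ⊕ F = F
(S ⊕ L) → H = F → F = T
((S ⊕ L) → H) ∧ H = T ∧ F = F
¬(((S ⊕ L) → H) ∧ H) = ¬F = T
Thus #2 is true.

#1 True, #2 True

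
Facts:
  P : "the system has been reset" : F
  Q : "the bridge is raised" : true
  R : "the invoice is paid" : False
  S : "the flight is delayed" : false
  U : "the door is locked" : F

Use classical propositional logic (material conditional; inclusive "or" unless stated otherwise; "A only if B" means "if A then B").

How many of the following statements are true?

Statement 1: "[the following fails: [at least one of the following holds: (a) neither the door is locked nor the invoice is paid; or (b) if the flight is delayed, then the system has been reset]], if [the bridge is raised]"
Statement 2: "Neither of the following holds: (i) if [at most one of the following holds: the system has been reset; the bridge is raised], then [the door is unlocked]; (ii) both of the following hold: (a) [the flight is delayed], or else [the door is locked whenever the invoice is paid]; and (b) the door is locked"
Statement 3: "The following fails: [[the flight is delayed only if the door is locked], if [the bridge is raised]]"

0

Statement 1: In symbols: Q → ¬((U ↓ R) ∨ (S → P))

U ↓ R = F ↓ F = T
S → P = F → F = T
(U ↓ R) ∨ (S → P) = T ∨ T = T
¬((U ↓ R) ∨ (S → P)) = ¬T = F
Q → ¬((U ↓ R) ∨ (S → P)) = T → F = F
Thus Statement 1 is false.

Statement 2: In symbols: ((P ↑ Q) → ¬U) ↓ ((S ∨ (R → U)) ∧ U)

P ↑ Q = F ↑ T = T
¬U = ¬F = T
(P ↑ Q) → ¬U = T → T = T
R → U = F → F = T
S ∨ (R → U) = F ∨ T = T
(S ∨ (R → U)) ∧ U = T ∧ F = F
((P ↑ Q) → ¬U) ↓ ((S ∨ (R → U)) ∧ U) = T ↓ F = F
So Statement 2 is false.

Statement 3: Formalization: ¬(Q → (S → U))

S → U = F → F = T
Q → (S → U) = T → T = T
¬(Q → (S → U)) = ¬T = F
So Statement 3 is false.

0 of the 3 statements are true (none).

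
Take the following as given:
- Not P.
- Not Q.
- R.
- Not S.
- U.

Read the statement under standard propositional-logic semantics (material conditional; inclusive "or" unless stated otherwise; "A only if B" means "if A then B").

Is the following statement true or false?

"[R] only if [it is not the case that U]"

Formalization: R -> ~U

~U = ~T = F
R -> ~U = T -> F = F

False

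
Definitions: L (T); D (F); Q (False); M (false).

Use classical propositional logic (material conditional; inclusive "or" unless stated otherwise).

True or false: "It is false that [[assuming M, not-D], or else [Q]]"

false

Formalization: ~((M -> ~D) | Q)

~D = ~F = T
M -> ~D = F -> T = T
(M -> ~D) | Q = T | F = T
~((M -> ~D) | Q) = ~T = F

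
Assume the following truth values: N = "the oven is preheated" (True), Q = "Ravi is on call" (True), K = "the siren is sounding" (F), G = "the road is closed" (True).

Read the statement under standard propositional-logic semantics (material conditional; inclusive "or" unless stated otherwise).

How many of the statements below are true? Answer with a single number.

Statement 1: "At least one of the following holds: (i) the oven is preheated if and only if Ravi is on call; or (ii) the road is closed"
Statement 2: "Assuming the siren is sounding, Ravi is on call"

2

Statement 1: Parsed as (N iff Q) or G

N iff Q = True iff True = True
(N iff Q) or G = True or True = True
Thus Statement 1 is true.

Statement 2: In symbols: K -> Q

K -> Q = False -> True = True
Hence Statement 2 is true.

2 of the 2 statements are true (Statement 1, Statement 2).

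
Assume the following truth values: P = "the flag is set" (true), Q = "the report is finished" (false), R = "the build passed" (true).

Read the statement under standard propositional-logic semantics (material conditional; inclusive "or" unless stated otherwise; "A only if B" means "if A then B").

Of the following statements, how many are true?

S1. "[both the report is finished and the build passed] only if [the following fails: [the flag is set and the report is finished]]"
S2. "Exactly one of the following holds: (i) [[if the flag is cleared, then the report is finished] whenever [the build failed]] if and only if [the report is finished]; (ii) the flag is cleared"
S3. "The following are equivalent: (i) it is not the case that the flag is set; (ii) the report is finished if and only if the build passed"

2

S1: Formalization: (Q ∧ R) → ¬(P ∧ Q)

Q ∧ R = F ∧ T = F
P ∧ Q = T ∧ F = F
¬(P ∧ Q) = ¬F = T
(Q ∧ R) → ¬(P ∧ Q) = F → T = T
So S1 is true.

S2: Parsed as ((¬R → (¬P → Q)) ↔ Q) ⊕ ¬P

¬R = ¬T = F
¬P = ¬T = F
¬P → Q = F → F = T
¬R → (¬P → Q) = F → T = T
(¬R → (¬P → Q)) ↔ Q = T ↔ F = F
¬P = ¬T = F
((¬R → (¬P → Q)) ↔ Q) ⊕ ¬P = F ⊕ F = F
Hence S2 is false.

S3: This is ¬P ↔ (Q ↔ R).

¬P = ¬T = F
Q ↔ R = F ↔ T = F
¬P ↔ (Q ↔ R) = F ↔ F = T
Thus S3 is true.

True statements: 2.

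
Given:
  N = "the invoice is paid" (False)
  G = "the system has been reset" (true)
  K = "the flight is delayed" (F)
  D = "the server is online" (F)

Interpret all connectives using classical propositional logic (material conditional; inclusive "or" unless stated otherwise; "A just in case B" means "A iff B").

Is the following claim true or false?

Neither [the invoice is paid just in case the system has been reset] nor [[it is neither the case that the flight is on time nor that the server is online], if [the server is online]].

Values: N=F, G=T, D=F, K=F.
Formalization: (N ↔ G) ↓ (D → (¬K ↓ D))

N ↔ G = F ↔ T = F
¬K = ¬F = T
¬K ↓ D = T ↓ F = F
D → (¬K ↓ D) = F → F = T
(N ↔ G) ↓ (D → (¬K ↓ D)) = F ↓ T = F

The statement is false.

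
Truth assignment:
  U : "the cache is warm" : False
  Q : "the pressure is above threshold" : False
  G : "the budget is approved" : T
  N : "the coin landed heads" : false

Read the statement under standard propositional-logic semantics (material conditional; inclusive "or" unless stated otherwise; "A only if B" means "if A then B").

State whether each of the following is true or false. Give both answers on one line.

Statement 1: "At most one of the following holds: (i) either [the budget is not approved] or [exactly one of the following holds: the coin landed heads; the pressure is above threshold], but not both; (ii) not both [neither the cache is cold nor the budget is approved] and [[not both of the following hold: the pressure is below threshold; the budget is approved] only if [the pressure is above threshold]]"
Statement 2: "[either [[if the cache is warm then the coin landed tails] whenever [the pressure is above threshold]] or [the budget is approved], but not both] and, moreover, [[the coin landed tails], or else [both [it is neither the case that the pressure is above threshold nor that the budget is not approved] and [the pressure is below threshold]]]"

Statement 1: This is (~G xor (N xor Q)) nand ((~U nor G) nand ((~Q nand G) -> Q)).

~G = ~T = F
N xor Q = F xor F = F
~G xor (N xor Q) = F xor F = F
~U = ~F = T
~U nor G = T nor T = F
~Q = ~F = T
~Q nand G = T nand T = F
(~Q nand G) -> Q = F -> F = T
(~U nor G) nand ((~Q nand G) -> Q) = F nand T = T
(~G xor (N xor Q)) nand ((~U nor G) nand ((~Q nand G) -> Q)) = F nand T = T
Thus Statement 1 is true.

Statement 2: In symbols: ((Q -> (U -> ~N)) xor G) & (~N | ((Q nor ~G) & ~Q))

~N = ~F = T
U -> ~N = F -> T = T
Q -> (U -> ~N) = F -> T = T
(Q -> (U -> ~N)) xor G = T xor T = F
~N = ~F = T
~G = ~T = F
Q nor ~G = F nor F = T
~Q = ~F = T
(Q nor ~G) & ~Q = T & T = T
~N | ((Q nor ~G) & ~Q) = T | T = T
((Q -> (U -> ~N)) xor G) & (~N | ((Q nor ~G) & ~Q)) = F & T = F
Hence Statement 2 is false.

Statement 1 T; Statement 2 F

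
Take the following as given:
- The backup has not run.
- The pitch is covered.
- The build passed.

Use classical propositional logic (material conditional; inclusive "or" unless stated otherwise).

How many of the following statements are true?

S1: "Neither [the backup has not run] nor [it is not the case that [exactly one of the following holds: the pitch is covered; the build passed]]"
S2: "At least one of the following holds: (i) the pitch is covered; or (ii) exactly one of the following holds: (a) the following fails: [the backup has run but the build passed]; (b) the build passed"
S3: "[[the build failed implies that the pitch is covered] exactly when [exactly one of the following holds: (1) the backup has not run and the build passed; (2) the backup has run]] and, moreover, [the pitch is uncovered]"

Let G = "the backup has run" (F), S = "the pitch is covered" (T), N = "the build passed" (T).

S1: Formalization: ¬G ↓ ¬(S ⊕ N)

¬G = ¬F = T
S ⊕ N = T ⊕ T = F
¬(S ⊕ N) = ¬F = T
¬G ↓ ¬(S ⊕ N) = T ↓ T = F
Hence S1 is false.

S2: Formalization: S ∨ (¬(G ∧ N) ⊕ N)

G ∧ N = F ∧ T = F
¬(G ∧ N) = ¬F = T
¬(G ∧ N) ⊕ N = T ⊕ T = F
S ∨ (¬(G ∧ N) ⊕ N) = T ∨ F = T
Hence S2 is true.

S3: In symbols: ((¬N → S) ↔ ((¬G ∧ N) ⊕ G)) ∧ ¬S

¬N = ¬T = F
¬N → S = F → T = T
¬G = ¬F = T
¬G ∧ N = T ∧ T = T
(¬G ∧ N) ⊕ G = T ⊕ F = T
(¬N → S) ↔ ((¬G ∧ N) ⊕ G) = T ↔ T = T
¬S = ¬T = F
((¬N → S) ↔ ((¬G ∧ N) ⊕ G)) ∧ ¬S = T ∧ F = F
So S3 is false.

Count: 1.

1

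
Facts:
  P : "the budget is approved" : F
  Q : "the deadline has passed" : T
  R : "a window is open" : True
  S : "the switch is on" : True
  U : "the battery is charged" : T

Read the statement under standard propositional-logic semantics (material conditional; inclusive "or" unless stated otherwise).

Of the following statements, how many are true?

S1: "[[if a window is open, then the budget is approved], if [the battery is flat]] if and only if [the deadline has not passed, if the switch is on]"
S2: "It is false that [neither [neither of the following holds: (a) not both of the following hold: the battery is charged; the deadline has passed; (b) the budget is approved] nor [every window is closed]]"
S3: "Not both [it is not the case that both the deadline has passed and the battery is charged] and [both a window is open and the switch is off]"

2

S1: This is (not U -> (R -> P)) iff (S -> not Q).

not U = not True = False
R -> P = True -> False = False
not U -> (R -> P) = False -> False = True
not Q = not True = False
S -> not Q = True -> False = False
(not U -> (R -> P)) iff (S -> not Q) = True iff False = False
Thus S1 is false.

S2: In symbols: not (((U nand Q) nor P) nor not R)

U nand Q = True nand True = False
(U nand Q) nor P = False nor False = True
not R = not True = False
((U nand Q) nor P) nor not R = True nor False = False
not (((U nand Q) nor P) nor not R) = not False = True
So S2 is true.

S3: This is (Q nand U) nand (R and not S).

Q nand U = True nand True = False
not S = not True = False
R and not S = True and False = False
(Q nand U) nand (R and not S) = False nand False = True
Thus S3 is true.

2 of the 3 statements are true (S2, S3).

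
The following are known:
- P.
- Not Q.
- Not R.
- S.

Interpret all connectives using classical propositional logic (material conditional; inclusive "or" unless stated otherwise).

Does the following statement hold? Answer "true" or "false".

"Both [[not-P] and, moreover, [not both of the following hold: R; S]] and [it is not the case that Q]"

This is (not P and (R nand S)) and not Q.

not P = not True = False
R nand S = False nand True = True
not P and (R nand S) = False and True = False
not Q = not False = True
(not P and (R nand S)) and not Q = False and True = False

false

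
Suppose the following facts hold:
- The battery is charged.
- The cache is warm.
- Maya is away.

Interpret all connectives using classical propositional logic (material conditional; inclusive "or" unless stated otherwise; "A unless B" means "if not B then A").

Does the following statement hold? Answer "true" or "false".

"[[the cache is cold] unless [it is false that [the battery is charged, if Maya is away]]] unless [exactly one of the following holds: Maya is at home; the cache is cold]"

Let Q = "the cache is warm" (T), R = "Maya is at home" (F), P = "the battery is charged" (T).
This is (¬Q ∨ ¬(¬R → P)) ∨ (R ⊕ ¬Q).

¬Q = ¬T = F
¬R = ¬F = T
¬R → P = T → T = T
¬(¬R → P) = ¬T = F
¬Q ∨ ¬(¬R → P) = F ∨ F = F
¬Q = ¬T = F
R ⊕ ¬Q = F ⊕ F = F
(¬Q ∨ ¬(¬R → P)) ∨ (R ⊕ ¬Q) = F ∨ F = F

The statement is false.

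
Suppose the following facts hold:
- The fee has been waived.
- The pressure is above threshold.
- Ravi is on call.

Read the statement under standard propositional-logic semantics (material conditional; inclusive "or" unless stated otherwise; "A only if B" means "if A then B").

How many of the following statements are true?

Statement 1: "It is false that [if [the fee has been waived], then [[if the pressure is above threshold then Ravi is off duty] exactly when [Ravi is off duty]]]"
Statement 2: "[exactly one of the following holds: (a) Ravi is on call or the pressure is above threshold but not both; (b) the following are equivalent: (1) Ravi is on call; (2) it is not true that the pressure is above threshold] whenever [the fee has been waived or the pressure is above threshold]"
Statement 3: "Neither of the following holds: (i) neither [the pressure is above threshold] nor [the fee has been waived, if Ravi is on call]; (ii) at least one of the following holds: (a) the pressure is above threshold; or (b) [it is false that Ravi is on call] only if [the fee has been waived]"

Let P = "the fee has been waived" (T), Q = "the pressure is above threshold" (T), R = "Ravi is on call" (T).

Statement 1: This is ~(P -> ((Q -> ~R) <-> ~R)).

~R = ~T = F
Q -> ~R = T -> F = F
~R = ~T = F
(Q -> ~R) <-> ~R = F <-> F = T
P -> ((Q -> ~R) <-> ~R) = T -> T = T
~(P -> ((Q -> ~R) <-> ~R)) = ~T = F
Thus Statement 1 is false.

Statement 2: In symbols: (P | Q) -> ((R xor Q) xor (R <-> ~Q))

P | Q = T | T = T
R xor Q = T xor T = F
~Q = ~T = F
R <-> ~Q = T <-> F = F
(R xor Q) xor (R <-> ~Q) = F xor F = F
(P | Q) -> ((R xor Q) xor (R <-> ~Q)) = T -> F = F
Hence Statement 2 is false.

Statement 3: In symbols: (Q nor (R -> P)) nor (Q | (~R -> P))

R -> P = T -> T = T
Q nor (R -> P) = T nor T = F
~R = ~T = F
~R -> P = F -> T = T
Q | (~R -> P) = T | T = T
(Q nor (R -> P)) nor (Q | (~R -> P)) = F nor T = F
Hence Statement 3 is false.

True statements: 0 (none).

0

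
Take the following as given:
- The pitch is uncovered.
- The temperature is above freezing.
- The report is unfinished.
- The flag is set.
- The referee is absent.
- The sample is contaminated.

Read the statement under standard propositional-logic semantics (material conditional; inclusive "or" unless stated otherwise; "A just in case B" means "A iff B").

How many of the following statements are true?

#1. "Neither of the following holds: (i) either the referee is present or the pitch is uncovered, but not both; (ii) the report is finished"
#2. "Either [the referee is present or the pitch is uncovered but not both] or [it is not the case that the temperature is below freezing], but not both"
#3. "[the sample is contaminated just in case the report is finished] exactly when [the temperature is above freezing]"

0

Let U = "the referee is present" (False), P = "the pitch is covered" (False), R = "the report is finished" (False), Q = "the temperature is below freezing" (False), V = "the sample is contaminated" (True).

#1: Formalization: (U xor not P) nor R

not P = not False = True
U xor not P = False xor True = True
(U xor not P) nor R = True nor False = False
So #1 is false.

#2: In symbols: (U xor not P) xor not Q

not P = not False = True
U xor not P = False xor True = True
not Q = not False = True
(U xor not P) xor not Q = True xor True = False
Hence #2 is false.

#3: Formalization: (V iff R) iff not Q

V iff R = True iff False = False
not Q = not False = True
(V iff R) iff not Q = False iff True = False
Hence #3 is false.

True statements: 0 (none).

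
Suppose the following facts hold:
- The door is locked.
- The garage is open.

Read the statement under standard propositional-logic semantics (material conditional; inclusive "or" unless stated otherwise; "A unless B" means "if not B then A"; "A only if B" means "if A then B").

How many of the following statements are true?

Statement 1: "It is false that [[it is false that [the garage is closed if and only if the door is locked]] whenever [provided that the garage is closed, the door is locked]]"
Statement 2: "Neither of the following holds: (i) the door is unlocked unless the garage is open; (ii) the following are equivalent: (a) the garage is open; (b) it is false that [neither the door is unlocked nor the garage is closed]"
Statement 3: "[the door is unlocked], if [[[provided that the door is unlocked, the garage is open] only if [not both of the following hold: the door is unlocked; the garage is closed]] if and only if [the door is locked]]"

Let Q = "the garage is closed" (F), P = "the door is locked" (T).

Statement 1: Parsed as ~((Q -> P) -> ~(Q <-> P))

Q -> P = F -> T = T
Q <-> P = F <-> T = F
~(Q <-> P) = ~F = T
(Q -> P) -> ~(Q <-> P) = T -> T = T
~((Q -> P) -> ~(Q <-> P)) = ~T = F
Hence Statement 1 is false.

Statement 2: This is (~P | ~Q) nor (~Q <-> ~(~P nor Q)).

~P = ~T = F
~Q = ~F = T
~P | ~Q = F | T = T
~Q = ~F = T
~P = ~T = F
~P nor Q = F nor F = T
~(~P nor Q) = ~T = F
~Q <-> ~(~P nor Q) = T <-> F = F
(~P | ~Q) nor (~Q <-> ~(~P nor Q)) = T nor F = F
So Statement 2 is false.

Statement 3: Parsed as (((~P -> ~Q) -> (~P nand Q)) <-> P) -> ~P

~P = ~T = F
~Q = ~F = T
~P -> ~Q = F -> T = T
~P = ~T = F
~P nand Q = F nand F = T
(~P -> ~Q) -> (~P nand Q) = T -> T = T
((~P -> ~Q) -> (~P nand Q)) <-> P = T <-> T = T
~P = ~T = F
(((~P -> ~Q) -> (~P nand Q)) <-> P) -> ~P = T -> F = F
So Statement 3 is false.

Count: 0.

0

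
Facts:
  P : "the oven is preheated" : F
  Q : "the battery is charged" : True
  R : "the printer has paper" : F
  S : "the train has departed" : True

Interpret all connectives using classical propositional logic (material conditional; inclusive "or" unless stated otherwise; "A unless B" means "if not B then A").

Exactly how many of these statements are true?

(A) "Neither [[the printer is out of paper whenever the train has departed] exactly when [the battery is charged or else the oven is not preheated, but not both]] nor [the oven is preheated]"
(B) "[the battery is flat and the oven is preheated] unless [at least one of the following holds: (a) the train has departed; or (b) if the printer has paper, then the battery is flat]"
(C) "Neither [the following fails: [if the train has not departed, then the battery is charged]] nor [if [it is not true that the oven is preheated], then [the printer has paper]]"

3

(A): Formalization: ((S -> not R) iff (Q xor not P)) nor P

not R = not False = True
S -> not R = True -> True = True
not P = not False = True
Q xor not P = True xor True = False
(S -> not R) iff (Q xor not P) = True iff False = False
((S -> not R) iff (Q xor not P)) nor P = False nor False = True
So (A) is true.

(B): This is (not Q and P) or (S or (R -> not Q)).

not Q = not True = False
not Q and P = False and False = False
not Q = not True = False
R -> not Q = False -> False = True
S or (R -> not Q) = True or True = True
(not Q and P) or (S or (R -> not Q)) = False or True = True
Thus (B) is true.

(C): In symbols: not (not S -> Q) nor (not P -> R)

not S = not True = False
not S -> Q = False -> True = True
not (not S -> Q) = not True = False
not P = not False = True
not P -> R = True -> False = False
not (not S -> Q) nor (not P -> R) = False nor False = True
Thus (C) is true.

Count: 3.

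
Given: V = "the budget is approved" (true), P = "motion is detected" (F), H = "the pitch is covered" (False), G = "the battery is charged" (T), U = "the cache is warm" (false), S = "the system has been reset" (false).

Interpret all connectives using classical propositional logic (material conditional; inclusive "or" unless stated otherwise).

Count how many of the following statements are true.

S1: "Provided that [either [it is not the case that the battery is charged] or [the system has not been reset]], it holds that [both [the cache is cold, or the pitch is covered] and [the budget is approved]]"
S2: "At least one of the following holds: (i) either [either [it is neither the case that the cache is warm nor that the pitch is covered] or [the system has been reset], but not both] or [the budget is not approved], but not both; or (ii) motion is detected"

2

S1: This is (¬G ∨ ¬S) → ((¬U ∨ H) ∧ V).

¬G = ¬T = F
¬S = ¬F = T
¬G ∨ ¬S = F ∨ T = T
¬U = ¬F = T
¬U ∨ H = T ∨ F = T
(¬U ∨ H) ∧ V = T ∧ T = T
(¬G ∨ ¬S) → ((¬U ∨ H) ∧ V) = T → T = T
Hence S1 is true.

S2: Formalization: (((U ↓ H) ⊕ S) ⊕ ¬V) ∨ P

U ↓ H = F ↓ F = T
(U ↓ H) ⊕ S = T ⊕ F = T
¬V = ¬T = F
((U ↓ H) ⊕ S) ⊕ ¬V = T ⊕ F = T
(((U ↓ H) ⊕ S) ⊕ ¬V) ∨ P = T ∨ F = T
So S2 is true.

True statements: 2 (S1, S2).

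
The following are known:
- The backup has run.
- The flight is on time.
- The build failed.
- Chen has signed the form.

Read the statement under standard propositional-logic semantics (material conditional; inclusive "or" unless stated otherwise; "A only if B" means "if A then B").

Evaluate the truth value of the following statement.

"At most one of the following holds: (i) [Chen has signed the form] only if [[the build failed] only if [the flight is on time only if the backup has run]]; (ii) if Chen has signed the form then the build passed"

Let S = "Chen has signed the form" (T), R = "the build passed" (F), Q = "the flight is delayed" (F), P = "the backup has run" (T).
In symbols: (S -> (~R -> (~Q -> P))) nand (S -> R)

~R = ~F = T
~Q = ~F = T
~Q -> P = T -> T = T
~R -> (~Q -> P) = T -> T = T
S -> (~R -> (~Q -> P)) = T -> T = T
S -> R = T -> F = F
(S -> (~R -> (~Q -> P))) nand (S -> R) = T nand F = T

true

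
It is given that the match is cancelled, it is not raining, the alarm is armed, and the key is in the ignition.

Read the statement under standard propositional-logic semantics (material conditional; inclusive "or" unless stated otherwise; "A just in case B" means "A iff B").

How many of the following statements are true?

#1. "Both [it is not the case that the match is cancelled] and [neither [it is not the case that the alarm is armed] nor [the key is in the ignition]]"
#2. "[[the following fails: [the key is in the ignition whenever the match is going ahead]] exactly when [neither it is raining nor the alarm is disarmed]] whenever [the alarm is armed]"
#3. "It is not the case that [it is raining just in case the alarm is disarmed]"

0

Let P = "the match is cancelled" (T), R = "the alarm is armed" (T), S = "the key is in the ignition" (T), Q = "it is raining" (F).

#1: This is ~P & (~R nor S).

~P = ~T = F
~R = ~T = F
~R nor S = F nor T = F
~P & (~R nor S) = F & F = F
Hence #1 is false.

#2: Formalization: R -> (~(~P -> S) <-> (Q nor ~R))

~P = ~T = F
~P -> S = F -> T = T
~(~P -> S) = ~T = F
~R = ~T = F
Q nor ~R = F nor F = T
~(~P -> S) <-> (Q nor ~R) = F <-> T = F
R -> (~(~P -> S) <-> (Q nor ~R)) = T -> F = F
Thus #2 is false.

#3: This is ~(Q <-> ~R).

~R = ~T = F
Q <-> ~R = F <-> F = T
~(Q <-> ~R) = ~T = F
So #3 is false.

0 of the 3 statements are true (none).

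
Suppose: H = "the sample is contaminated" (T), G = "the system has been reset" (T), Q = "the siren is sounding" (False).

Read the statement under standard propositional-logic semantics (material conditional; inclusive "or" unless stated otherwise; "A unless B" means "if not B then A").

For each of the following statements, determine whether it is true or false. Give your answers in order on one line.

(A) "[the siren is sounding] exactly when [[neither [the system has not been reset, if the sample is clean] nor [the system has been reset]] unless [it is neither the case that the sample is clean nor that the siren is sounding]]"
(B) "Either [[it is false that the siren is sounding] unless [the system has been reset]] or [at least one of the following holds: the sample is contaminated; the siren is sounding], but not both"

(A): Parsed as Q iff (((not H -> not G) nor G) or (not H nor Q))

not H = not True = False
not G = not True = False
not H -> not G = False -> False = True
(not H -> not G) nor G = True nor True = False
not H = not True = False
not H nor Q = False nor False = True
((not H -> not G) nor G) or (not H nor Q) = False or True = True
Q iff (((not H -> not G) nor G) or (not H nor Q)) = False iff True = False
Hence (A) is false.

(B): In symbols: (not Q or G) xor (H or Q)

not Q = not False = True
not Q or G = True or True = True
H or Q = True or False = True
(not Q or G) xor (H or Q) = True xor True = False
So (B) is false.

(A) F; (B) F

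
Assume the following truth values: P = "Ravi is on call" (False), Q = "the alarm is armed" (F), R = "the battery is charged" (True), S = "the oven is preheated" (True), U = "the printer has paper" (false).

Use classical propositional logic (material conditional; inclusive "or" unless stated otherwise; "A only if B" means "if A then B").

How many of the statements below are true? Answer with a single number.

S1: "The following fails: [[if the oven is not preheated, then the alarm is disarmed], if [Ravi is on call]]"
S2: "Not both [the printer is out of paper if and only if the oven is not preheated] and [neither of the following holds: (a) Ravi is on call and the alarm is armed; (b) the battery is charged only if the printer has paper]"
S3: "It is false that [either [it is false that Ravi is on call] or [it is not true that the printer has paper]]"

S1: This is not (P -> (not S -> not Q)).

not S = not True = False
not Q = not False = True
not S -> not Q = False -> True = True
P -> (not S -> not Q) = False -> True = True
not (P -> (not S -> not Q)) = not True = False
So S1 is false.

S2: In symbols: (not U iff not S) nand ((P and Q) nor (R -> U))

not U = not False = True
not S = not True = False
not U iff not S = True iff False = False
P and Q = False and False = False
R -> U = True -> False = False
(P and Q) nor (R -> U) = False nor False = True
(not U iff not S) nand ((P and Q) nor (R -> U)) = False nand True = True
Thus S2 is true.

S3: Parsed as not (not P or not U)

not P = not False = True
not U = not False = True
not P or not U = True or True = True
not (not P or not U) = not True = False
Hence S3 is false.

Count: 1.

1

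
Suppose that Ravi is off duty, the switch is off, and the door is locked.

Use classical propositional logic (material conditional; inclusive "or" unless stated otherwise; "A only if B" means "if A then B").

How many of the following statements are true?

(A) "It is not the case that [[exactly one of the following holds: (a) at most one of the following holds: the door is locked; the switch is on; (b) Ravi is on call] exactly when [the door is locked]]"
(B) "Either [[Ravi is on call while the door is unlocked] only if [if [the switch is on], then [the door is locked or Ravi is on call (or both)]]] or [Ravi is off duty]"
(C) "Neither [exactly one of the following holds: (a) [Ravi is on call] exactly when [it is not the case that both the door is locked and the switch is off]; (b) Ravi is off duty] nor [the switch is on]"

Let W = "the door is locked" (T), V = "the switch is on" (F), D = "Ravi is on call" (F).

(A): This is ~(((W nand V) xor D) <-> W).

W nand V = T nand F = T
(W nand V) xor D = T xor F = T
((W nand V) xor D) <-> W = T <-> T = T
~(((W nand V) xor D) <-> W) = ~T = F
Thus (A) is false.

(B): Parsed as ((D & ~W) -> (V -> (W | D))) | ~D

~W = ~T = F
D & ~W = F & F = F
W | D = T | F = T
V -> (W | D) = F -> T = T
(D & ~W) -> (V -> (W | D)) = F -> T = T
~D = ~F = T
((D & ~W) -> (V -> (W | D))) | ~D = T | T = T
So (B) is true.

(C): Parsed as ((D <-> (W nand ~V)) xor ~D) nor V

~V = ~F = T
W nand ~V = T nand T = F
D <-> (W nand ~V) = F <-> F = T
~D = ~F = T
(D <-> (W nand ~V)) xor ~D = T xor T = F
((D <-> (W nand ~V)) xor ~D) nor V = F nor F = T
So (C) is true.

2 of the 3 statements are true ((B), (C)).

2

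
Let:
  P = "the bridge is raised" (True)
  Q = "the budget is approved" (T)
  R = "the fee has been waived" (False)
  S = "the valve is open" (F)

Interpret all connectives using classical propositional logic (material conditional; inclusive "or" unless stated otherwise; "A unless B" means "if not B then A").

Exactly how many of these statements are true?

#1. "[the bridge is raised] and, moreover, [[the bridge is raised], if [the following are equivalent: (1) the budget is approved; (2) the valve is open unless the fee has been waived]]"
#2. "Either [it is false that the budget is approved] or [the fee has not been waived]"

2

#1: This is P ∧ ((Q ↔ (S ∨ R)) → P).

S ∨ R = F ∨ F = F
Q ↔ (S ∨ R) = T ↔ F = F
(Q ↔ (S ∨ R)) → P = F → T = T
P ∧ ((Q ↔ (S ∨ R)) → P) = T ∧ T = T
Thus #1 is true.

#2: Parsed as ¬Q ∨ ¬R

¬Q = ¬T = F
¬R = ¬F = T
¬Q ∨ ¬R = F ∨ T = T
Thus #2 is true.

True statements: 2 (#1, #2).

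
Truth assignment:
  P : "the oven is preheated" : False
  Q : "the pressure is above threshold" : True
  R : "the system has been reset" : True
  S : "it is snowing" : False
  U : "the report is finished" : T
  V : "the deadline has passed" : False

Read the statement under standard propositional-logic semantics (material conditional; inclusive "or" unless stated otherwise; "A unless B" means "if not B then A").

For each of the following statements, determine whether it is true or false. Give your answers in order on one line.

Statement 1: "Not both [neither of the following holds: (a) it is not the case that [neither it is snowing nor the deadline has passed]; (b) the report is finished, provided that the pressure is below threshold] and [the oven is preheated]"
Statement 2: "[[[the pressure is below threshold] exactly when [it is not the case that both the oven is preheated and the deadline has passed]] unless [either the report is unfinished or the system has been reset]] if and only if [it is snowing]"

Statement 1: Formalization: (~(S nor V) nor (~Q -> U)) nand P

S nor V = F nor F = T
~(S nor V) = ~T = F
~Q = ~T = F
~Q -> U = F -> T = T
~(S nor V) nor (~Q -> U) = F nor T = F
(~(S nor V) nor (~Q -> U)) nand P = F nand F = T
Thus Statement 1 is true.

Statement 2: This is ((~Q <-> (P nand V)) | (~U | R)) <-> S.

~Q = ~T = F
P nand V = F nand F = T
~Q <-> (P nand V) = F <-> T = F
~U = ~T = F
~U | R = F | T = T
(~Q <-> (P nand V)) | (~U | R) = F | T = T
((~Q <-> (P nand V)) | (~U | R)) <-> S = T <-> F = F
So Statement 2 is false.

Statement 1 T, Statement 2 F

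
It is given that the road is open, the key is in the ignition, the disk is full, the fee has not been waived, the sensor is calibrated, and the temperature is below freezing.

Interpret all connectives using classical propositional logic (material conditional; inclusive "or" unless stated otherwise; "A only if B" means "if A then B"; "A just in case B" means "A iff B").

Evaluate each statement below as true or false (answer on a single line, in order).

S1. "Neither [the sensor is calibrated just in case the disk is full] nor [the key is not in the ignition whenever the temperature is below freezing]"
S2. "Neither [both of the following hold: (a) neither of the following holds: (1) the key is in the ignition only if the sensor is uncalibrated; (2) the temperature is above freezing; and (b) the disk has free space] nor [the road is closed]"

Let Q = "the sensor is calibrated" (T), L = "the disk is full" (T), U = "the temperature is below freezing" (T), M = "the key is in the ignition" (T), V = "the road is closed" (F).

S1: This is (Q ↔ L) ↓ (U → ¬M).

Q ↔ L = T ↔ T = T
¬M = ¬T = F
U → ¬M = T → F = F
(Q ↔ L) ↓ (U → ¬M) = T ↓ F = F
Thus S1 is false.

S2: In symbols: (((M → ¬Q) ↓ ¬U) ∧ ¬L) ↓ V

¬Q = ¬T = F
M → ¬Q = T → F = F
¬U = ¬T = F
(M → ¬Q) ↓ ¬U = F ↓ F = T
¬L = ¬T = F
((M → ¬Q) ↓ ¬U) ∧ ¬L = T ∧ F = F
(((M → ¬Q) ↓ ¬U) ∧ ¬L) ↓ V = F ↓ F = T
Thus S2 is true.

S1 false; S2 true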